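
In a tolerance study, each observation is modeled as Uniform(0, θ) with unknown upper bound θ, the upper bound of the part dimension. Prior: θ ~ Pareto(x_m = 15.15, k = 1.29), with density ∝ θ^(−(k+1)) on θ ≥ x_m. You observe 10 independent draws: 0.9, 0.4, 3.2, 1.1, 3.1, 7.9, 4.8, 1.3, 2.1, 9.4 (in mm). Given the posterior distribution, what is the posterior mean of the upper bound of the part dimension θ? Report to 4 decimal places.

A Pareto(scale x_m, shape k) prior on the upper bound θ of Uniform(0, θ) is conjugate: posterior is Pareto(max(x_m, max xᵢ), k + n).
Sample maximum = 9.4; prior scale x_m = 15.15 → posterior scale = max = 15.15.
Posterior shape = 1.29 + 10 = 11.29.
E[θ|data] = k·x_m/(k−1) = 11.29·15.15/10.29 = 16.6223.

16.6223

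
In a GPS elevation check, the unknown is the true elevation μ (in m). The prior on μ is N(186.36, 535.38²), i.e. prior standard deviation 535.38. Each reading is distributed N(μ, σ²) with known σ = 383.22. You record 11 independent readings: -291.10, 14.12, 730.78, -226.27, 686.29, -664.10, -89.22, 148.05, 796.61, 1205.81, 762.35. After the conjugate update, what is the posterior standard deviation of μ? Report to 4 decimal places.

For Normal data with known variance σ², a Normal(μ₀, σ₀²) prior on μ is conjugate. Posterior precision = 1/σ₀² + n/σ²; posterior mean is the precision-weighted average of μ₀ and x̄.
σ₀² = 535.38² = 286631.7444, σ² = 383.22² = 146857.5684; σ² + n·σ₀² = 146857.5684 + 11·286631.7444 = 3299806.7568.
Posterior precision = 1/σ₀² + n/σ² = 1/286631.7444 + 11/146857.5684 = (σ² + n·σ₀²)/(σ₀²σ²) = 3299806.7568/(286631.7444·146857.5684); posterior variance σₙ² = σ₀²σ²/(σ² + n·σ₀²) = 286631.7444·146857.5684/3299806.7568 = 12756.517006.
Posterior SD = √σₙ² = √(286631.7444·146857.5684/3299806.7568) = 112.9448.

112.9448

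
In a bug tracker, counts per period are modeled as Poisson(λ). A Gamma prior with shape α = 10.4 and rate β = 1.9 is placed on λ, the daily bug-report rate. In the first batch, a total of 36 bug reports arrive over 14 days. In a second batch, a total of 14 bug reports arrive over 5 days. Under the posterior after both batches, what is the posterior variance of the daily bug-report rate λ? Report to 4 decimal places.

0.1383

With a Gamma(shape α, rate β) prior, the Poisson likelihood is conjugate: the posterior is Gamma(α + ΣXᵢ, β + n).
After batch 1: Gamma(α+S, β+n) = Gamma(10.4+36, 1.9+14) = Gamma(46.4, 15.9).
After batch 2: Gamma(α+S, β+n) = Gamma(46.4+14, 15.9+5) = Gamma(60.4, 20.9).
Var = α/β² = 60.4/20.9² = 0.1383.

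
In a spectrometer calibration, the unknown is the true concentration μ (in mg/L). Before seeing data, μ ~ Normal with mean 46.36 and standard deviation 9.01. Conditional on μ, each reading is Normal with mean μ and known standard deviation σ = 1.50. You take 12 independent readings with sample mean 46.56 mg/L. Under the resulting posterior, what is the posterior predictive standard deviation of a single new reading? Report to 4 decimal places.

1.5611

For Normal data with known variance σ², a Normal(μ₀, σ₀²) prior on μ is conjugate. Posterior precision = 1/σ₀² + n/σ²; posterior mean is the precision-weighted average of μ₀ and x̄.
σ₀² = 9.01² = 81.1801, σ² = 1.50² = 2.25; σ² + n·σ₀² = 2.25 + 12·81.1801 = 976.4112.
Posterior precision = 1/σ₀² + n/σ² = 1/81.1801 + 12/2.25 = (σ² + n·σ₀²)/(σ₀²σ²) = 976.4112/(81.1801·2.25); posterior variance σₙ² = σ₀²σ²/(σ² + n·σ₀²) = 81.1801·2.25/976.4112 = 0.187068.
Predictive variance for one new observation = σₙ² + σ² = 81.1801·2.25/976.4112 + 2.25 = σ²·(σ₀² + 976.4112)/976.4112 = 2.25·1057.5913/976.4112 = 2.437068; SD = √(2.25·1057.5913/976.4112) = 1.5611.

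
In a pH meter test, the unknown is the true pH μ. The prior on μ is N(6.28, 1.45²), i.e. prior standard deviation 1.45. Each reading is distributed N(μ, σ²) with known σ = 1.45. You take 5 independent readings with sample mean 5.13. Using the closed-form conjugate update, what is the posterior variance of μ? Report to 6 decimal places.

0.350417

For Normal data with known variance σ², a Normal(μ₀, σ₀²) prior on μ is conjugate. Posterior precision = 1/σ₀² + n/σ²; posterior mean is the precision-weighted average of μ₀ and x̄.
σ₀² = 1.45² = 2.1025, σ² = 1.45² = 2.1025; σ² + n·σ₀² = 2.1025 + 5·2.1025 = 12.615.
Posterior precision = 1/σ₀² + n/σ² = 1/2.1025 + 5/2.1025 = (σ² + n·σ₀²)/(σ₀²σ²) = 12.615/(2.1025·2.1025); posterior variance σₙ² = σ₀²σ²/(σ² + n·σ₀²) = 2.1025·2.1025/12.615 = 0.350417.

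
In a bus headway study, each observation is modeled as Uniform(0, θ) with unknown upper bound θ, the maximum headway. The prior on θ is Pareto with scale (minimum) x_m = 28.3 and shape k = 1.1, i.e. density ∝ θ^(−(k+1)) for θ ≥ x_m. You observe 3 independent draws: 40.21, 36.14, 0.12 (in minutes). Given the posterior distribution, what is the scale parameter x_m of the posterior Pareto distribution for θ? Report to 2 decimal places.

40.21

A Pareto(scale x_m, shape k) prior on the upper bound θ of Uniform(0, θ) is conjugate: posterior is Pareto(max(x_m, max xᵢ), k + n).
Sample maximum = 40.21; prior scale x_m = 28.3 → posterior scale = max = 40.21.
Posterior shape = 1.1 + 3 = 4.1.
Posterior scale x_m = 40.21.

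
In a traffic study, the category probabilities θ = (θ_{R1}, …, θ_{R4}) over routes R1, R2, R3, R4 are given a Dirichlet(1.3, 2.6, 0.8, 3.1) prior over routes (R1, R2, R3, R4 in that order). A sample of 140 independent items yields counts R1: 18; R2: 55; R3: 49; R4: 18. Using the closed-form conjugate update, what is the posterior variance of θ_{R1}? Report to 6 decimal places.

The Dirichlet prior is conjugate to the Multinomial likelihood: each posterior αⱼ = prior αⱼ + observed count nⱼ.
Posterior concentration: (19.3, 57.6, 49.8, 21.1), total = 147.8.
Var[θ_j] = α_j(Σα−α_j)/((Σα)²(Σα+1)) = 19.3·128.5/(147.8²·148.8) = 0.000763.

0.000763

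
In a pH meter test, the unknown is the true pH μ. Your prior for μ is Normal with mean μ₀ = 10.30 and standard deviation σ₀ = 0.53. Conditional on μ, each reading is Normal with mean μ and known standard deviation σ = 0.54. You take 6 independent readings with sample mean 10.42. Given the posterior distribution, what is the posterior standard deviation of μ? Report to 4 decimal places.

For Normal data with known variance σ², a Normal(μ₀, σ₀²) prior on μ is conjugate. Posterior precision = 1/σ₀² + n/σ²; posterior mean is the precision-weighted average of μ₀ and x̄.
σ₀² = 0.53² = 0.2809, σ² = 0.54² = 0.2916; σ² + n·σ₀² = 0.2916 + 6·0.2809 = 1.977.
Posterior precision = 1/σ₀² + n/σ² = 1/0.2809 + 6/0.2916 = (σ² + n·σ₀²)/(σ₀²σ²) = 1.977/(0.2809·0.2916); posterior variance σₙ² = σ₀²σ²/(σ² + n·σ₀²) = 0.2809·0.2916/1.977 = 0.041432.
Posterior SD = √σₙ² = √(0.2809·0.2916/1.977) = 0.2035.

0.2035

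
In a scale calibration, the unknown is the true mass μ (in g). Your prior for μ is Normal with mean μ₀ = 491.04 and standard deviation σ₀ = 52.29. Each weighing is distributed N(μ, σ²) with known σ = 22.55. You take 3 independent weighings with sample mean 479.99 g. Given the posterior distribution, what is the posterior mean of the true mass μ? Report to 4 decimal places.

480.6350

For Normal data with known variance σ², a Normal(μ₀, σ₀²) prior on μ is conjugate. Posterior precision = 1/σ₀² + n/σ²; posterior mean is the precision-weighted average of μ₀ and x̄.
n·x̄ = 3·479.99 = 1439.97.
σ₀² = 52.29² = 2734.2441, σ² = 22.55² = 508.5025; σ² + n·σ₀² = 508.5025 + 3·2734.2441 = 8711.2348.
Posterior mean = (μ₀/σ₀² + n·x̄/σ²)/(1/σ₀² + n/σ²) = (σ²·μ₀ + σ₀²·n·x̄)/(σ² + n·σ₀²) = (508.5025·491.04 + 2734.2441·1439.97)/8711.2348 = 4186924.544277/8711.2348 = 480.6350.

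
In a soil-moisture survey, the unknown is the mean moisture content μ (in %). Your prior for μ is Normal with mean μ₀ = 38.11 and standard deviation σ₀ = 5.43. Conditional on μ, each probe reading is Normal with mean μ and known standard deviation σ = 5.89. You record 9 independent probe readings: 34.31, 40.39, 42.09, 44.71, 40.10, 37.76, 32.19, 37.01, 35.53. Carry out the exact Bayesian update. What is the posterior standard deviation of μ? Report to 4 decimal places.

1.8463

For Normal data with known variance σ², a Normal(μ₀, σ₀²) prior on μ is conjugate. Posterior precision = 1/σ₀² + n/σ²; posterior mean is the precision-weighted average of μ₀ and x̄.
σ₀² = 5.43² = 29.4849, σ² = 5.89² = 34.6921; σ² + n·σ₀² = 34.6921 + 9·29.4849 = 300.0562.
Posterior precision = 1/σ₀² + n/σ² = 1/29.4849 + 9/34.6921 = (σ² + n·σ₀²)/(σ₀²σ²) = 300.0562/(29.4849·34.6921); posterior variance σₙ² = σ₀²σ²/(σ² + n·σ₀²) = 29.4849·34.6921/300.0562 = 3.409005.
Posterior SD = √σₙ² = √(29.4849·34.6921/300.0562) = 1.8463.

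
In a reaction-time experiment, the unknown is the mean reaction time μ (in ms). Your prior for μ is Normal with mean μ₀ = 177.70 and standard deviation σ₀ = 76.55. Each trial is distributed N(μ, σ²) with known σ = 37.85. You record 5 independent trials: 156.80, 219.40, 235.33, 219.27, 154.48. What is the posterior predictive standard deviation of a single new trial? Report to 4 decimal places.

For Normal data with known variance σ², a Normal(μ₀, σ₀²) prior on μ is conjugate. Posterior precision = 1/σ₀² + n/σ²; posterior mean is the precision-weighted average of μ₀ and x̄.
σ₀² = 76.55² = 5859.9025, σ² = 37.85² = 1432.6225; σ² + n·σ₀² = 1432.6225 + 5·5859.9025 = 30732.135.
Posterior precision = 1/σ₀² + n/σ² = 1/5859.9025 + 5/1432.6225 = (σ² + n·σ₀²)/(σ₀²σ²) = 30732.135/(5859.9025·1432.6225); posterior variance σₙ² = σ₀²σ²/(σ² + n·σ₀²) = 5859.9025·1432.6225/30732.135 = 273.167750.
Predictive variance for one new observation = σₙ² + σ² = 5859.9025·1432.6225/30732.135 + 1432.6225 = σ²·(σ₀² + 30732.135)/30732.135 = 1432.6225·36592.0375/30732.135 = 1705.790250; SD = √(1432.6225·36592.0375/30732.135) = 41.3012.

41.3012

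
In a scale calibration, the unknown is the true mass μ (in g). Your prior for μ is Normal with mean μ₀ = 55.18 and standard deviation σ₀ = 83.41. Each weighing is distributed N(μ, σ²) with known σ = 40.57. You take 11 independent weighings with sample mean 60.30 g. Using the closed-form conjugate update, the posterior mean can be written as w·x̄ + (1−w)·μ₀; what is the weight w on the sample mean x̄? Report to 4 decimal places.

0.9789

For Normal data with known variance σ², a Normal(μ₀, σ₀²) prior on μ is conjugate. Posterior precision = 1/σ₀² + n/σ²; posterior mean is the precision-weighted average of μ₀ and x̄.
σ₀² = 83.41² = 6957.2281, σ² = 40.57² = 1645.9249. Prior precision 1/σ₀² = 1/6957.2281; data precision n/σ² = 11/1645.9249.
w = (n/σ²)/(1/σ₀² + n/σ²) = n·σ₀²/(σ² + n·σ₀²) = 11·6957.2281/(1645.9249 + 11·6957.2281) = 76529.5091/78175.434 = 0.9789.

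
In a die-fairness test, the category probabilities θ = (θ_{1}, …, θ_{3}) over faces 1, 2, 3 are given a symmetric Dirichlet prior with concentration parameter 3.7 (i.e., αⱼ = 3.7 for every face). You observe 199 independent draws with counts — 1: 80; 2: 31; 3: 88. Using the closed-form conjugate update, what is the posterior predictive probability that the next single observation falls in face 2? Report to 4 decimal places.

0.1652

The Dirichlet prior is conjugate to the Multinomial likelihood: each posterior αⱼ = prior αⱼ + observed count nⱼ.
Posterior concentration: (83.7, 34.7, 91.7), total = 210.1.
P(next = 2 | data) = α_{2}/Σα = 0.1652.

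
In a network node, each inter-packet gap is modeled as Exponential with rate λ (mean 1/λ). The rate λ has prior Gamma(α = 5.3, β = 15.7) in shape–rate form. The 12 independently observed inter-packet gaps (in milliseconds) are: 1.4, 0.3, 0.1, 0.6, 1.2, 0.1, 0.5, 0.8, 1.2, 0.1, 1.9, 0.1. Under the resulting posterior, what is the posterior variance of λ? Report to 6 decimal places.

With a Gamma(shape α, rate β) prior on the exponential rate λ, the posterior after n observations with total T = Σxᵢ is Gamma(α+n, β+T).
Sum of observations T = 8.3 milliseconds; n = 12.
Posterior: Gamma(5.3+12, 15.7+8.3) = Gamma(17.3, 24.0).
Var = α/β² = 0.030035.

0.030035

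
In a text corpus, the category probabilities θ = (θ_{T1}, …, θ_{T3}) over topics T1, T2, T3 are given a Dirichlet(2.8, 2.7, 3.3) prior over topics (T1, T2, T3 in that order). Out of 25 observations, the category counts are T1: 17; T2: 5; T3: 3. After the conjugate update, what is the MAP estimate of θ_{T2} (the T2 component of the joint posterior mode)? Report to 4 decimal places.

0.2175

The Dirichlet prior is conjugate to the Multinomial likelihood: each posterior αⱼ = prior αⱼ + observed count nⱼ.
Posterior concentration: (19.8, 7.7, 6.3), total = 33.8.
Joint mode component: (α_{T2}−1)/(Σα−K) = 6.7/30.8 = 0.2175.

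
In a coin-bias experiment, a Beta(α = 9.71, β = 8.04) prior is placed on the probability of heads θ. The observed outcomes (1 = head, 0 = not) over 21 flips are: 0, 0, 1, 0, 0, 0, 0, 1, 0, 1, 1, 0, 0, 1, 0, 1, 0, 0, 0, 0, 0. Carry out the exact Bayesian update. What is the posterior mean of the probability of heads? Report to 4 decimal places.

0.4054

The Beta prior is conjugate to a Binomial/Bernoulli likelihood; the update adds successes to α and failures to β.
Posterior: Beta(α+k, β+n−k) = Beta(9.71+6, 8.04+15) = Beta(15.71, 23.04).
Posterior mean = α/(α+β) = 15.71/38.75 = 0.4054.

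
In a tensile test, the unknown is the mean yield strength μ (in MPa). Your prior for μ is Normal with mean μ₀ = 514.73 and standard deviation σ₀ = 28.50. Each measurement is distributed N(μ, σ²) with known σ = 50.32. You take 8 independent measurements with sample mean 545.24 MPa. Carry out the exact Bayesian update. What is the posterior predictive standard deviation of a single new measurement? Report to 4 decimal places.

For Normal data with known variance σ², a Normal(μ₀, σ₀²) prior on μ is conjugate. Posterior precision = 1/σ₀² + n/σ²; posterior mean is the precision-weighted average of μ₀ and x̄.
σ₀² = 28.50² = 812.25, σ² = 50.32² = 2532.1024; σ² + n·σ₀² = 2532.1024 + 8·812.25 = 9030.1024.
Posterior precision = 1/σ₀² + n/σ² = 1/812.25 + 8/2532.1024 = (σ² + n·σ₀²)/(σ₀²σ²) = 9030.1024/(812.25·2532.1024); posterior variance σₙ² = σ₀²σ²/(σ² + n·σ₀²) = 812.25·2532.1024/9030.1024 = 227.760449.
Predictive variance for one new observation = σₙ² + σ² = 812.25·2532.1024/9030.1024 + 2532.1024 = σ²·(σ₀² + 9030.1024)/9030.1024 = 2532.1024·9842.3524/9030.1024 = 2759.862849; SD = √(2532.1024·9842.3524/9030.1024) = 52.5344.

52.5344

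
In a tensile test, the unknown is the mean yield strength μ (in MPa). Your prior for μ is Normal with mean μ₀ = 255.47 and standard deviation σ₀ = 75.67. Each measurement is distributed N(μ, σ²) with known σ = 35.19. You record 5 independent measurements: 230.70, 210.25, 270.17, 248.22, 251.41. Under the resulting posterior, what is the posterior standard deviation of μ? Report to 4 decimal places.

For Normal data with known variance σ², a Normal(μ₀, σ₀²) prior on μ is conjugate. Posterior precision = 1/σ₀² + n/σ²; posterior mean is the precision-weighted average of μ₀ and x̄.
σ₀² = 75.67² = 5725.9489, σ² = 35.19² = 1238.3361; σ² + n·σ₀² = 1238.3361 + 5·5725.9489 = 29868.0806.
Posterior precision = 1/σ₀² + n/σ² = 1/5725.9489 + 5/1238.3361 = (σ² + n·σ₀²)/(σ₀²σ²) = 29868.0806/(5725.9489·1238.3361); posterior variance σₙ² = σ₀²σ²/(σ² + n·σ₀²) = 5725.9489·1238.3361/29868.0806 = 237.398892.
Posterior SD = √σₙ² = √(5725.9489·1238.3361/29868.0806) = 15.4078.

15.4078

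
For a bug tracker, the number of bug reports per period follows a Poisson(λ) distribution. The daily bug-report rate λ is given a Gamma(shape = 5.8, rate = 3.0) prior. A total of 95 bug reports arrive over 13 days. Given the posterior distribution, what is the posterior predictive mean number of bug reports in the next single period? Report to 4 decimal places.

6.3000

With a Gamma(shape α, rate β) prior, the Poisson likelihood is conjugate: the posterior is Gamma(α + ΣXᵢ, β + n).
Posterior: Gamma(α+S, β+n) = Gamma(5.8+95, 3.0+13) = Gamma(100.8, 16.0).
The predictive distribution for one future period is NegBinom with mean α/β = 6.3000.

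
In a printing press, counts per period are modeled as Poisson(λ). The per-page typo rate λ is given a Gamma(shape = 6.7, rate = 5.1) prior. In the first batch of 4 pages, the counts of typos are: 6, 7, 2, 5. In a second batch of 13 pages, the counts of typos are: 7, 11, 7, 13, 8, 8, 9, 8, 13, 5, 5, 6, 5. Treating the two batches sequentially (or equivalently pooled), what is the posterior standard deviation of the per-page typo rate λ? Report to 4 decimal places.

0.5193

With a Gamma(shape α, rate β) prior, the Poisson likelihood is conjugate: the posterior is Gamma(α + ΣXᵢ, β + n).
Batch 1: sum of counts S = 20 over n = 4 pages.
After batch 1: Gamma(α+S, β+n) = Gamma(6.7+20, 5.1+4) = Gamma(26.7, 9.1).
Batch 2: sum of counts S = 105 over n = 13 pages.
After batch 2: Gamma(α+S, β+n) = Gamma(26.7+105, 9.1+13) = Gamma(131.7, 22.1).
SD = √α/β = √131.7/22.1 = 0.5193.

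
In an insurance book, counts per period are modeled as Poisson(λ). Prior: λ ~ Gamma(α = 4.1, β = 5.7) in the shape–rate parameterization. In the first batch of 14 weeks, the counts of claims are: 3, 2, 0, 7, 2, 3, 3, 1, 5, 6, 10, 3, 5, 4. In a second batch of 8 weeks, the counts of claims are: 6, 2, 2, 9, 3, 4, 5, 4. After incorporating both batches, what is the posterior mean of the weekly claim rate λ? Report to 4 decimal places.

With a Gamma(shape α, rate β) prior, the Poisson likelihood is conjugate: the posterior is Gamma(α + ΣXᵢ, β + n).
Batch 1: sum of counts S = 54 over n = 14 weeks.
After batch 1: Gamma(α+S, β+n) = Gamma(4.1+54, 5.7+14) = Gamma(58.1, 19.7).
Batch 2: sum of counts S = 35 over n = 8 weeks.
After batch 2: Gamma(α+S, β+n) = Gamma(58.1+35, 19.7+8) = Gamma(93.1, 27.7).
Posterior mean = α/β = 93.1/27.7 = 3.3610.

3.3610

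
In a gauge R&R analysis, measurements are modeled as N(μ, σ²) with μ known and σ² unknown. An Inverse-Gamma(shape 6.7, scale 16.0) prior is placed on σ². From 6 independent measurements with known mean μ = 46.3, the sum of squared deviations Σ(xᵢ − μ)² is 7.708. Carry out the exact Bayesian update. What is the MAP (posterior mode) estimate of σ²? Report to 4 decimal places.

With known mean μ and an Inverse-Gamma(α, β) prior on σ², the Normal likelihood is conjugate: posterior is Inv-Gamma(α + n/2, β + Σ(xᵢ−μ)²/2).
Posterior: Inv-Gamma(6.7 + 6/2, 16.0 + 7.708/2) = Inv-Gamma(9.70, 19.8540).
Mode = β/(α+1) = 19.8540/10.70 = 1.8555.

1.8555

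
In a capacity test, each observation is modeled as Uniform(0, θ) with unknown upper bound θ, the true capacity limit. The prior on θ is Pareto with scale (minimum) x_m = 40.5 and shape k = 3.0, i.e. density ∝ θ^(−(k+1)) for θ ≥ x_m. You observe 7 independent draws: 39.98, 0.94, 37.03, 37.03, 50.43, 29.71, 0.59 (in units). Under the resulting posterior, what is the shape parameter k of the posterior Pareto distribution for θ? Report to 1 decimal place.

10.0

A Pareto(scale x_m, shape k) prior on the upper bound θ of Uniform(0, θ) is conjugate: posterior is Pareto(max(x_m, max xᵢ), k + n).
Sample maximum = 50.43; prior scale x_m = 40.5 → posterior scale = max = 50.43.
Posterior shape = 3.0 + 7 = 10.0.
Posterior shape k = 10.0.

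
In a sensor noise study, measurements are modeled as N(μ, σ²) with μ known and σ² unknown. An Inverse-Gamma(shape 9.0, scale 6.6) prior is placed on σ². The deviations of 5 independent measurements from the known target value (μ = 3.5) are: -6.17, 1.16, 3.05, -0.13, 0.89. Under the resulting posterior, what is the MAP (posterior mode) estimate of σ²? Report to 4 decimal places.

2.5090

With known mean μ and an Inverse-Gamma(α, β) prior on σ², the Normal likelihood is conjugate: posterior is Inv-Gamma(α + n/2, β + Σ(xᵢ−μ)²/2).
Σ(xᵢ−μ)² = (-6.17)² + (1.16)² + (3.05)² + (-0.13)² + (0.89)² = 49.5260.
Posterior: Inv-Gamma(9.0 + 5/2, 6.6 + 49.5260/2) = Inv-Gamma(11.50, 31.36300).
Mode = β/(α+1) = 31.36300/12.50 = 2.5090.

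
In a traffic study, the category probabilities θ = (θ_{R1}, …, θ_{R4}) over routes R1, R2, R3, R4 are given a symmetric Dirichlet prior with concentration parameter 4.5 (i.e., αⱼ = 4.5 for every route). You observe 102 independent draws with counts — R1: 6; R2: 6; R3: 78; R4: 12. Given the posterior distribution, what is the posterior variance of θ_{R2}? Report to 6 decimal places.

0.000660

The Dirichlet prior is conjugate to the Multinomial likelihood: each posterior αⱼ = prior αⱼ + observed count nⱼ.
Posterior concentration: (10.5, 10.5, 82.5, 16.5), total = 120.0.
Var[θ_j] = α_j(Σα−α_j)/((Σα)²(Σα+1)) = 10.5·109.5/(120.0²·121.0) = 0.000660.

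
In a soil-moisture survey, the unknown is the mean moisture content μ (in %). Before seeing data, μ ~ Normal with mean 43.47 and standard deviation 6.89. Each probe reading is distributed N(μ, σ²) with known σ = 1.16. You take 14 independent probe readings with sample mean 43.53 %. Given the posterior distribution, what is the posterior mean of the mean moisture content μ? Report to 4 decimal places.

For Normal data with known variance σ², a Normal(μ₀, σ₀²) prior on μ is conjugate. Posterior precision = 1/σ₀² + n/σ²; posterior mean is the precision-weighted average of μ₀ and x̄.
n·x̄ = 14·43.53 = 609.42.
σ₀² = 6.89² = 47.4721, σ² = 1.16² = 1.3456; σ² + n·σ₀² = 1.3456 + 14·47.4721 = 665.955.
Posterior mean = (μ₀/σ₀² + n·x̄/σ²)/(1/σ₀² + n/σ²) = (σ²·μ₀ + σ₀²·n·x̄)/(σ² + n·σ₀²) = (1.3456·43.47 + 47.4721·609.42)/665.955 = 28988.940414/665.955 = 43.5299.

43.5299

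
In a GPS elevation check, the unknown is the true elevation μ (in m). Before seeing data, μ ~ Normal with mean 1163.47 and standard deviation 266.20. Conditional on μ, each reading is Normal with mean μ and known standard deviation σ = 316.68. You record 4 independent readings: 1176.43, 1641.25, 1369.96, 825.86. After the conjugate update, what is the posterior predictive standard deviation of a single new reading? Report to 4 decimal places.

For Normal data with known variance σ², a Normal(μ₀, σ₀²) prior on μ is conjugate. Posterior precision = 1/σ₀² + n/σ²; posterior mean is the precision-weighted average of μ₀ and x̄.
σ₀² = 266.20² = 70862.44, σ² = 316.68² = 100286.2224; σ² + n·σ₀² = 100286.2224 + 4·70862.44 = 383735.9824.
Posterior precision = 1/σ₀² + n/σ² = 1/70862.44 + 4/100286.2224 = (σ² + n·σ₀²)/(σ₀²σ²) = 383735.9824/(70862.44·100286.2224); posterior variance σₙ² = σ₀²σ²/(σ² + n·σ₀²) = 70862.44·100286.2224/383735.9824 = 18519.312088.
Predictive variance for one new observation = σₙ² + σ² = 70862.44·100286.2224/383735.9824 + 100286.2224 = σ²·(σ₀² + 383735.9824)/383735.9824 = 100286.2224·454598.4224/383735.9824 = 118805.534488; SD = √(100286.2224·454598.4224/383735.9824) = 344.6818.

344.6818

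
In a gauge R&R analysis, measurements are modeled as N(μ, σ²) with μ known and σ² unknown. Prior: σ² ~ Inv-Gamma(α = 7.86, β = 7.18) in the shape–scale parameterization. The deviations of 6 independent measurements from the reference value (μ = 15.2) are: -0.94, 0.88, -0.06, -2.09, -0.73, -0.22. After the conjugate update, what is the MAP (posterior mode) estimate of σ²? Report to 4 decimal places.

0.8841

With known mean μ and an Inverse-Gamma(α, β) prior on σ², the Normal likelihood is conjugate: posterior is Inv-Gamma(α + n/2, β + Σ(xᵢ−μ)²/2).
Σ(xᵢ−μ)² = (-0.94)² + (0.88)² + (-0.06)² + (-2.09)² + (-0.73)² + (-0.22)² = 6.6110.
Posterior: Inv-Gamma(7.86 + 6/2, 7.18 + 6.6110/2) = Inv-Gamma(10.86, 10.48550).
Mode = β/(α+1) = 10.48550/11.86 = 0.8841.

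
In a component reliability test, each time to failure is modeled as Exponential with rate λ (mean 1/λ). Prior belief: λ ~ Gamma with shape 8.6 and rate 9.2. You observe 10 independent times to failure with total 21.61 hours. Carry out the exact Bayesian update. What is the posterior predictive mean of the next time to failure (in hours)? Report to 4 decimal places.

1.7506

With a Gamma(shape α, rate β) prior on the exponential rate λ, the posterior after n observations with total T = Σxᵢ is Gamma(α+n, β+T).
Posterior: Gamma(8.6+10, 9.2+21.61) = Gamma(18.6, 30.81).
The predictive distribution for the next observation is Lomax; its mean is β/(α−1) = 30.81/17.6 = 1.7506.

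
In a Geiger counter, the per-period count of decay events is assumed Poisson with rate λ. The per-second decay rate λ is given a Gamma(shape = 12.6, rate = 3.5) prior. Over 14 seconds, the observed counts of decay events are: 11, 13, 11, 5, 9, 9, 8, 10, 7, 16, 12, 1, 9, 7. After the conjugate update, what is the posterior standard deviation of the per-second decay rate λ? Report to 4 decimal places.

With a Gamma(shape α, rate β) prior, the Poisson likelihood is conjugate: the posterior is Gamma(α + ΣXᵢ, β + n).
Sum of counts S = 128 over n = 14 seconds.
Posterior: Gamma(α+S, β+n) = Gamma(12.6+128, 3.5+14) = Gamma(140.6, 17.5).
SD = √α/β = √140.6/17.5 = 0.6776.

0.6776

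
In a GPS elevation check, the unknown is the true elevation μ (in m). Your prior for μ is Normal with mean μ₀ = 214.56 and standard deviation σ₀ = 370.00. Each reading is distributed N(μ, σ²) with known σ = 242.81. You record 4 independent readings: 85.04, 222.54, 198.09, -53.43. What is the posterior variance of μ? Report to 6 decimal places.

13306.541248

For Normal data with known variance σ², a Normal(μ₀, σ₀²) prior on μ is conjugate. Posterior precision = 1/σ₀² + n/σ²; posterior mean is the precision-weighted average of μ₀ and x̄.
σ₀² = 370.00² = 136900, σ² = 242.81² = 58956.6961; σ² + n·σ₀² = 58956.6961 + 4·136900 = 606556.6961.
Posterior precision = 1/σ₀² + n/σ² = 1/136900 + 4/58956.6961 = (σ² + n·σ₀²)/(σ₀²σ²) = 606556.6961/(136900·58956.6961); posterior variance σₙ² = σ₀²σ²/(σ² + n·σ₀²) = 136900·58956.6961/606556.6961 = 13306.541248.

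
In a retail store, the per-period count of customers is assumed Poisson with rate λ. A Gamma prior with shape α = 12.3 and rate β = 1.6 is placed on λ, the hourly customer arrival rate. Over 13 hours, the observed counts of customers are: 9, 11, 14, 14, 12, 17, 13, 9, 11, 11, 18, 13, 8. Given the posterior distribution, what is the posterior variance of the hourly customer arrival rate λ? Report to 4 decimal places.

With a Gamma(shape α, rate β) prior, the Poisson likelihood is conjugate: the posterior is Gamma(α + ΣXᵢ, β + n).
Sum of counts S = 160 over n = 13 hours.
Posterior: Gamma(α+S, β+n) = Gamma(12.3+160, 1.6+13) = Gamma(172.3, 14.6).
Var = α/β² = 172.3/14.6² = 0.8083.

0.8083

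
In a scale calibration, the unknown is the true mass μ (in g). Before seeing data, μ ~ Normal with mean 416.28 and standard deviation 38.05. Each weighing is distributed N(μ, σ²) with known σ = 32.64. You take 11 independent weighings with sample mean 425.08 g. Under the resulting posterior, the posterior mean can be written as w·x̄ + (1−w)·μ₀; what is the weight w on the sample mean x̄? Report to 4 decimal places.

For Normal data with known variance σ², a Normal(μ₀, σ₀²) prior on μ is conjugate. Posterior precision = 1/σ₀² + n/σ²; posterior mean is the precision-weighted average of μ₀ and x̄.
σ₀² = 38.05² = 1447.8025, σ² = 32.64² = 1065.3696. Prior precision 1/σ₀² = 1/1447.8025; data precision n/σ² = 11/1065.3696.
w = (n/σ²)/(1/σ₀² + n/σ²) = n·σ₀²/(σ² + n·σ₀²) = 11·1447.8025/(1065.3696 + 11·1447.8025) = 15925.8275/16991.1971 = 0.9373.

0.9373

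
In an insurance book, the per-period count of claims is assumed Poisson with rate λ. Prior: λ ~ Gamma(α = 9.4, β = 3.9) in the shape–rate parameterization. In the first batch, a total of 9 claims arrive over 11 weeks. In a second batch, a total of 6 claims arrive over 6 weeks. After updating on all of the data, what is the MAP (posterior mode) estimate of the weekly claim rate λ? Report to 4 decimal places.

With a Gamma(shape α, rate β) prior, the Poisson likelihood is conjugate: the posterior is Gamma(α + ΣXᵢ, β + n).
After batch 1: Gamma(α+S, β+n) = Gamma(9.4+9, 3.9+11) = Gamma(18.4, 14.9).
After batch 2: Gamma(α+S, β+n) = Gamma(18.4+6, 14.9+6) = Gamma(24.4, 20.9).
Mode of Gamma(α,β) for α≥1 is (α−1)/β = 23.4/20.9 = 1.1196.

1.1196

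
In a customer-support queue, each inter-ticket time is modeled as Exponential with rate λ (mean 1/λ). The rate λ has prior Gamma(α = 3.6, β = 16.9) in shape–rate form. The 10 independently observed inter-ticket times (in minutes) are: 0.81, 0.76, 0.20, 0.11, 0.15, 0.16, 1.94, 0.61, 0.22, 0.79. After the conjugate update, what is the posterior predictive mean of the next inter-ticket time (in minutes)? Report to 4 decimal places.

With a Gamma(shape α, rate β) prior on the exponential rate λ, the posterior after n observations with total T = Σxᵢ is Gamma(α+n, β+T).
Sum of observations T = 5.75 minutes; n = 10.
Posterior: Gamma(3.6+10, 16.9+5.75) = Gamma(13.6, 22.65).
The predictive distribution for the next observation is Lomax; its mean is β/(α−1) = 22.65/12.6 = 1.7976.

1.7976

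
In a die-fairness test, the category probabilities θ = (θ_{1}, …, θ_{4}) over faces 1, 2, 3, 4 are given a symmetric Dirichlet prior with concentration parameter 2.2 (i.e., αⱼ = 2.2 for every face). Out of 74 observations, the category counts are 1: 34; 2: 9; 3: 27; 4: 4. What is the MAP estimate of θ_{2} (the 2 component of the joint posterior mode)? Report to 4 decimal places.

The Dirichlet prior is conjugate to the Multinomial likelihood: each posterior αⱼ = prior αⱼ + observed count nⱼ.
Posterior concentration: (36.2, 11.2, 29.2, 6.2), total = 82.8.
Joint mode component: (α_{2}−1)/(Σα−K) = 10.2/78.8 = 0.1294.

0.1294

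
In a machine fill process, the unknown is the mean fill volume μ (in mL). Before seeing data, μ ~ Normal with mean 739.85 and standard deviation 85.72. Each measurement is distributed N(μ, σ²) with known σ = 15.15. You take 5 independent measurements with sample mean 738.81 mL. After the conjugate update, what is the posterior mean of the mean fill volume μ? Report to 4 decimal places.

738.8165

For Normal data with known variance σ², a Normal(μ₀, σ₀²) prior on μ is conjugate. Posterior precision = 1/σ₀² + n/σ²; posterior mean is the precision-weighted average of μ₀ and x̄.
n·x̄ = 5·738.81 = 3694.05.
σ₀² = 85.72² = 7347.9184, σ² = 15.15² = 229.5225; σ² + n·σ₀² = 229.5225 + 5·7347.9184 = 36969.1145.
Posterior mean = (μ₀/σ₀² + n·x̄/σ²)/(1/σ₀² + n/σ²) = (σ²·μ₀ + σ₀²·n·x̄)/(σ² + n·σ₀²) = (229.5225·739.85 + 7347.9184·3694.05)/36969.1145 = 27313390.187145/36969.1145 = 738.8165.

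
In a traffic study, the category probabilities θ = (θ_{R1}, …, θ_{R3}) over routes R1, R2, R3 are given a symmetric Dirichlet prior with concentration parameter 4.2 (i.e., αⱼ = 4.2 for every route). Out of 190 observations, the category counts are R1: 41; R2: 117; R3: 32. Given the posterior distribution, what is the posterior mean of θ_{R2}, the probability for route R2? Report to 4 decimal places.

0.5982

The Dirichlet prior is conjugate to the Multinomial likelihood: each posterior αⱼ = prior αⱼ + observed count nⱼ.
Posterior concentration: (45.2, 121.2, 36.2), total = 202.6.
E[θ_{R2}|data] = α_{R2}/Σα = 121.2/202.6 = 0.5982.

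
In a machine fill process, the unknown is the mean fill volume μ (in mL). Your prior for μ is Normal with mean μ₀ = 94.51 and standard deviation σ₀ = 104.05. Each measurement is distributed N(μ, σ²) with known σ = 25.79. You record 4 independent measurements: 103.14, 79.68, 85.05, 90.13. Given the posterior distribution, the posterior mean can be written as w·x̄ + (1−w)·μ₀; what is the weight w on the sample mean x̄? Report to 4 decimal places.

0.9849

For Normal data with known variance σ², a Normal(μ₀, σ₀²) prior on μ is conjugate. Posterior precision = 1/σ₀² + n/σ²; posterior mean is the precision-weighted average of μ₀ and x̄.
σ₀² = 104.05² = 10826.4025, σ² = 25.79² = 665.1241. Prior precision 1/σ₀² = 1/10826.4025; data precision n/σ² = 4/665.1241.
w = (n/σ²)/(1/σ₀² + n/σ²) = n·σ₀²/(σ² + n·σ₀²) = 4·10826.4025/(665.1241 + 4·10826.4025) = 43305.61/43970.7341 = 0.9849.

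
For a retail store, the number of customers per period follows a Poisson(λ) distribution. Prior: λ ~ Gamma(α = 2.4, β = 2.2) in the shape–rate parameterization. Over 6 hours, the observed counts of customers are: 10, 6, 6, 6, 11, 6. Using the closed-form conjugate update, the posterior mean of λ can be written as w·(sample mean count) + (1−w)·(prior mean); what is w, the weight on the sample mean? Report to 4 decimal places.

0.7317

With a Gamma(shape α, rate β) prior, the Poisson likelihood is conjugate: the posterior is Gamma(α + ΣXᵢ, β + n).
Posterior mean = (α₀+S)/(β₀+n) = [n/(β₀+n)]·(S/n) + [β₀/(β₀+n)]·(α₀/β₀), so only n and β₀ enter the weight.
Weight on data w = n/(β₀+n) = 6/(2.2+6) = 6/8.2 = 0.7317.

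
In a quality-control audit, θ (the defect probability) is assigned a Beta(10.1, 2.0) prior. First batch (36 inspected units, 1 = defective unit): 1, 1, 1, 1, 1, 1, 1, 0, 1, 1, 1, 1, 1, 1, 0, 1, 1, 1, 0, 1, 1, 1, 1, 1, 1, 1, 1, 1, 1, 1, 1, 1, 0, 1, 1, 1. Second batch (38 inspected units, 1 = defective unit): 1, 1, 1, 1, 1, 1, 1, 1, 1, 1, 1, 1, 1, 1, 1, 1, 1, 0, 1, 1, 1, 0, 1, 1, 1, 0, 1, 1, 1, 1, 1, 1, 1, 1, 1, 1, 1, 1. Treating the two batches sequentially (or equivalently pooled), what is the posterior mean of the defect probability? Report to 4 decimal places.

The Beta prior is conjugate to a Binomial/Bernoulli likelihood; the update adds successes to α and failures to β.
After batch 1: Beta(10.1+32, 2.0+4) = Beta(42.1, 6.0).
After batch 2: Beta(42.1+35, 6.0+3) = Beta(77.1, 9.0).
Posterior mean = α/(α+β) = 77.1/86.1 = 0.8955.

0.8955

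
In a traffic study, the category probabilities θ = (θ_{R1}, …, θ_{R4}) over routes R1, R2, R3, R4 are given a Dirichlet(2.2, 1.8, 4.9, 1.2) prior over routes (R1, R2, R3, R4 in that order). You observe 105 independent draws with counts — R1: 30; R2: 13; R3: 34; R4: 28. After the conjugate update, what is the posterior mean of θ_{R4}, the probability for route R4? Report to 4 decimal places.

0.2537

The Dirichlet prior is conjugate to the Multinomial likelihood: each posterior αⱼ = prior αⱼ + observed count nⱼ.
Posterior concentration: (32.2, 14.8, 38.9, 29.2), total = 115.1.
E[θ_{R4}|data] = α_{R4}/Σα = 29.2/115.1 = 0.2537.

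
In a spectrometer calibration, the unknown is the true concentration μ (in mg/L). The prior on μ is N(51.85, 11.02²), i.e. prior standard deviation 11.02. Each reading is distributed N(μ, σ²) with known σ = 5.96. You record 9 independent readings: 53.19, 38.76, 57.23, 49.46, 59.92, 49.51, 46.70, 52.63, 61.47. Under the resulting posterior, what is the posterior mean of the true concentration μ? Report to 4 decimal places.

52.0889

For Normal data with known variance σ², a Normal(μ₀, σ₀²) prior on μ is conjugate. Posterior precision = 1/σ₀² + n/σ²; posterior mean is the precision-weighted average of μ₀ and x̄.
Σxᵢ = 53.19 + 38.76 + 57.23 + 49.46 + 59.92 + 49.51 + 46.70 + 52.63 + 61.47 = 468.87, so n·x̄ = 468.87.
σ₀² = 11.02² = 121.4404, σ² = 5.96² = 35.5216; σ² + n·σ₀² = 35.5216 + 9·121.4404 = 1128.4852.
Posterior mean = (μ₀/σ₀² + n·x̄/σ²)/(1/σ₀² + n/σ²) = (σ²·μ₀ + σ₀²·n·x̄)/(σ² + n·σ₀²) = (35.5216·51.85 + 121.4404·468.87)/1128.4852 = 58781.555308/1128.4852 = 52.0889.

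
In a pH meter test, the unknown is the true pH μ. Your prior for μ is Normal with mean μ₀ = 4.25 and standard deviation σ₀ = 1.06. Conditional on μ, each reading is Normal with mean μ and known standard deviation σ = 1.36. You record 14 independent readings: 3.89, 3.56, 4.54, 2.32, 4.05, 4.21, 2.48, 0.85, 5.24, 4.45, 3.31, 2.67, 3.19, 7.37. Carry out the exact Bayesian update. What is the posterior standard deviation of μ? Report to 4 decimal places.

For Normal data with known variance σ², a Normal(μ₀, σ₀²) prior on μ is conjugate. Posterior precision = 1/σ₀² + n/σ²; posterior mean is the precision-weighted average of μ₀ and x̄.
σ₀² = 1.06² = 1.1236, σ² = 1.36² = 1.8496; σ² + n·σ₀² = 1.8496 + 14·1.1236 = 17.58.
Posterior precision = 1/σ₀² + n/σ² = 1/1.1236 + 14/1.8496 = (σ² + n·σ₀²)/(σ₀²σ²) = 17.58/(1.1236·1.8496); posterior variance σₙ² = σ₀²σ²/(σ² + n·σ₀²) = 1.1236·1.8496/17.58 = 0.118214.
Posterior SD = √σₙ² = √(1.1236·1.8496/17.58) = 0.3438.

0.3438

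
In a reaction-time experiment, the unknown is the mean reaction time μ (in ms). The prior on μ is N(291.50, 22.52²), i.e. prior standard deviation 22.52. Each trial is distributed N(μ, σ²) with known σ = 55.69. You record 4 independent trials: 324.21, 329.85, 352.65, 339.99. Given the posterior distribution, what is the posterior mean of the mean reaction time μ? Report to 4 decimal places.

309.3640

For Normal data with known variance σ², a Normal(μ₀, σ₀²) prior on μ is conjugate. Posterior precision = 1/σ₀² + n/σ²; posterior mean is the precision-weighted average of μ₀ and x̄.
Σxᵢ = 324.21 + 329.85 + 352.65 + 339.99 = 1346.7, so n·x̄ = 1346.7.
σ₀² = 22.52² = 507.1504, σ² = 55.69² = 3101.3761; σ² + n·σ₀² = 3101.3761 + 4·507.1504 = 5129.9777.
Posterior mean = (μ₀/σ₀² + n·x̄/σ²)/(1/σ₀² + n/σ²) = (σ²·μ₀ + σ₀²·n·x̄)/(σ² + n·σ₀²) = (3101.3761·291.50 + 507.1504·1346.7)/5129.9777 = 1587030.57683/5129.9777 = 309.3640.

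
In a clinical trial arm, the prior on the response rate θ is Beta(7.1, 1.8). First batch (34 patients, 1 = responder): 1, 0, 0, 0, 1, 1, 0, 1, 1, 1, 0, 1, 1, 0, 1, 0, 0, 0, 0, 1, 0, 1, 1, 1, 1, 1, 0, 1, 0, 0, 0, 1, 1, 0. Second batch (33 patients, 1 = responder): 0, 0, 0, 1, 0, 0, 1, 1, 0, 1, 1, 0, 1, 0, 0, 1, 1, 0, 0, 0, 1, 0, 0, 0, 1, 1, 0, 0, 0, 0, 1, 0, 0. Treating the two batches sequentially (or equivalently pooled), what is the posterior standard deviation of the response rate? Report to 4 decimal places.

0.0570

The Beta prior is conjugate to a Binomial/Bernoulli likelihood; the update adds successes to α and failures to β.
After batch 1: Beta(7.1+18, 1.8+16) = Beta(25.1, 17.8).
After batch 2: Beta(25.1+12, 17.8+21) = Beta(37.1, 38.8).
Var = αβ/((α+β)²(α+β+1)) = 37.1·38.8/(75.9²·76.9) = 0.00324934; SD = √0.00324934 = 0.0570.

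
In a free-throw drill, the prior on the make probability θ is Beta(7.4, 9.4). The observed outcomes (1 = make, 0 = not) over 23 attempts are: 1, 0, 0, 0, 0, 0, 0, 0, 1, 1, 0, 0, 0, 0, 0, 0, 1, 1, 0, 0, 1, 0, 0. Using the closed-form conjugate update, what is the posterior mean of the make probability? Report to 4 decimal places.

The Beta prior is conjugate to a Binomial/Bernoulli likelihood; the update adds successes to α and failures to β.
Posterior: Beta(α+k, β+n−k) = Beta(7.4+6, 9.4+17) = Beta(13.4, 26.4).
Posterior mean = α/(α+β) = 13.4/39.8 = 0.3367.

0.3367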